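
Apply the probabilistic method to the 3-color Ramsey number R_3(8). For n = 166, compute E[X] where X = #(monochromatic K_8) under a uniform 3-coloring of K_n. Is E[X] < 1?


E[X] = C(166, 8) · 3^{1 − 28} = 12049276177620 · 3^{−27} = 12049276177620/7625597484987.
As a reduced fraction: E[X] = 148756496020/94143178827 ≈ 1.580109.
Is E[X] < 1? NO.
Since E[X] ≥ 1, the first-moment bound is inconclusive at n = 166; it does NOT by itself certify R_3(8) > 166.

E[X] = 148756496020/94143178827 ≈ 1.580109; E[X] ≥ 1; first-moment method inconclusive here.


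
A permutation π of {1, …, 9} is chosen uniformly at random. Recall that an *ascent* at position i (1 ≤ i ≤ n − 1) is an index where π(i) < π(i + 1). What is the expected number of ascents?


Write X = Σ X_I over i = 1, …, 8, with X_I the indicator of one ascent.
There are 8 indicators.
For each fixed i, the pair (π(i), π(i+1)) is a uniformly random ordered pair of distinct values from {1, …, 9}; by symmetry P[π(i) < π(i+1)] = 1/2.
By linearity: E[X] = 8 · (1/2) = (9 − 1) · (1/2) = 4 ≈ 4.000000.

E[X] = 4 = 4.000000.


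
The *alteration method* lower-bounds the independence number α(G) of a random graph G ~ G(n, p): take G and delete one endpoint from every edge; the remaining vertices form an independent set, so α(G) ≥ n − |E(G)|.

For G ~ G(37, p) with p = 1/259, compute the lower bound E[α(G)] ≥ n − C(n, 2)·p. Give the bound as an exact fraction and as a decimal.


E[|E(G)|] = C(37, 2)·p = 666 · (1/259) = 18/7.
E[α(G)] ≥ n − E[|E(G)|] = 37 − 18/7 = 241/7.
Numerically: ≈ 34.4286.
(This is only a lower bound; the true E[α(G)] may be larger.)

E[α(G)] ≥ 241/7 ≈ 34.4286.


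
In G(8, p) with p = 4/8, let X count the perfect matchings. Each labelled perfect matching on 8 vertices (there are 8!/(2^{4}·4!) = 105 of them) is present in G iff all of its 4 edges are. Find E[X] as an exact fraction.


K_8 has 8!/(2^{4}·4!) = 105 labelled perfect matchings.
For each such perfect matching H, let X_H = 1 if all 4 edges of H are present in G. Then P[X_H = 1] = p^{4} = (1/2)^{4} = 1/16.
By linearity of expectation: E[X] = Σ_H E[X_H] = 105 · p^{4} = 105 · 1/16 = 105/16.
Numerically: E[X] ≈ 6.562.

E[X] = 105 · (1/2)^{4} = 105/16 ≈ 6.562.


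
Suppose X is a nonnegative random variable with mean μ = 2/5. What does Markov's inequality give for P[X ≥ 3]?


μ = E[X] = 2/5, a = 3.
Markov: P[X ≥ 3] ≤ μ/a = (2/5)/3 = 2/15.
Numerically: ≈ 0.13333.
(Since a = 3 > μ = 0.40000, the bound 2/15 is < 1 and informative.)

P[X ≥ 3] ≤ 2/15 ≈ 0.13333.


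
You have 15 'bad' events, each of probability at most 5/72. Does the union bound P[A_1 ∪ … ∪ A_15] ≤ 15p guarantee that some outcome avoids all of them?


Union bound: P[∪_{i=1}^{15} A_i] ≤ Σ_i P[A_i] ≤ 15·p = 15·(5/72) = 25/24.
Numerically: 25/24 ≈ 1.0417.
Is 25/24 < 1? NO.
Since the bound 25/24 is ≥ 1, the union bound is uninformative here; it does NOT by itself certify existence.

15·p = 25/24 ≈ 1.0417; existence NOT certified by the union bound.


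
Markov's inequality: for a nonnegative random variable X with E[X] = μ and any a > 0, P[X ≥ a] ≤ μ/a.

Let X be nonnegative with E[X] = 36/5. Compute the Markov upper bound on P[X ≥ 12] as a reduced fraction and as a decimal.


μ = E[X] = 36/5, a = 12.
Markov: P[X ≥ 12] ≤ μ/a = (36/5)/12 = 3/5.
Numerically: ≈ 0.60000.
(Since a = 12 > μ = 7.20000, the bound 3/5 is < 1 and informative.)

P[X ≥ 12] ≤ 3/5 ≈ 0.60000.


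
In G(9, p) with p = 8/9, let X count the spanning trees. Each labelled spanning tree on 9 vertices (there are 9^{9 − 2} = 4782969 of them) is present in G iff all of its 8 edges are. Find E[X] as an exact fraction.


K_9 has 9^{9 − 2} = 4782969 labelled spanning trees.
For each such spanning tree H, let X_H = 1 if all 8 edges of H are present in G. Then P[X_H = 1] = p^{8} = (8/9)^{8} = 16777216/43046721.
By linearity of expectation: E[X] = Σ_H E[X_H] = 4782969 · p^{8} = 4782969 · 16777216/43046721 = 16777216/9.
Numerically: E[X] ≈ 1.8641e+06.

E[X] = 4782969 · (8/9)^{8} = 16777216/9 ≈ 1.8641e+06.


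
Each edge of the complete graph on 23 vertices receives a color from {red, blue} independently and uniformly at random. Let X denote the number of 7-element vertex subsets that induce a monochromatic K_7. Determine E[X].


Let X = Σ_S X_S over the C(23, 7) = 245157 subsets S of size 7, where X_S = 1 if the K_7 on S is monochromatic.
For a fixed S, the K_7 on S has C(7, 2) = 21 edges. P[all 21 edges red] = (1/2)^21, and likewise for blue, so P[monochromatic] = 2·(1/2)^21 = 2^{1 − 21} = 1/1048576.
Summing: E[X] = C(23, 7) · 2^{1 − 21} = 245157 · 1/1048576 = 245157/1048576.
Numerically: E[X] ≈ 0.2338.

E[X] = C(23,7)·2^(1−C(7,2)) = 245157/1048576 ≈ 0.2338.


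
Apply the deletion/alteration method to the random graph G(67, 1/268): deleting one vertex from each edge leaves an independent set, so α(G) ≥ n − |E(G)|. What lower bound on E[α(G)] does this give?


E[|E(G)|] = C(67, 2)·p = 2211 · (1/268) = 33/4.
E[α(G)] ≥ n − E[|E(G)|] = 67 − 33/4 = 235/4.
Numerically: ≈ 58.7500.
(This is only a lower bound; the true E[α(G)] may be larger.)

E[α(G)] ≥ 235/4 ≈ 58.7500.


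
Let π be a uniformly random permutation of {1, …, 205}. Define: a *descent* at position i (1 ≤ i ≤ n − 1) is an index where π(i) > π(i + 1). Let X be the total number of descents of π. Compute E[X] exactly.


Write X = Σ X_I over i = 1, …, 204, with X_I the indicator of one descent.
There are 204 indicators.
For each fixed i, the pair (π(i), π(i+1)) is a uniformly random ordered pair of distinct values from {1, …, 205}; by symmetry P[π(i) > π(i+1)] = 1/2.
By linearity: E[X] = 204 · (1/2) = (205 − 1) · (1/2) = 102 ≈ 102.0000.

E[X] = 102 = 102.0000.


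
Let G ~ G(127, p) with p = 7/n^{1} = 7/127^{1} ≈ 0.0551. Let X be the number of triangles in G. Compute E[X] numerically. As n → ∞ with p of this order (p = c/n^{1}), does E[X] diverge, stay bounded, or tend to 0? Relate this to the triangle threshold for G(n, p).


Number of potential triangles: C(127, 3) = 333375.
Each occurs with probability p³ ≈ (0.0551)³ ≈ 1.67449e-04.
By linearity: E[X] = C(127, 3)·p³ ≈ 333375 · 1.67449e-04 ≈ 55.823.
Here α = 1, so p = 7/n is exactly at the triangle threshold p ~ 1/n. Asymptotically E[X] → c³/6 = 7³/6 = 343/6 ≈ 57.167, a bounded constant. In this regime the triangle count is asymptotically Poisson(c³/6).

E[X] ≈ 55.823; in regime p = Θ(1/n^{1}) E[X] stays bounded (at the triangle threshold p ~ 1/n).


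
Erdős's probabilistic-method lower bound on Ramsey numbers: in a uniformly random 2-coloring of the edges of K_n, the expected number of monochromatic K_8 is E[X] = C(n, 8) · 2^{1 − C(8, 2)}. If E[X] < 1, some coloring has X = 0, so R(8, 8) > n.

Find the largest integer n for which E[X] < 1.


We need C(n, 8) · 2^{1 − 28} < 1, i.e. C(n, 8) < 2^{28 − 1} = 134217728.
Check values of n near the boundary:
  n = 38: C(38, 8) = 48903492; 48903492 < 134217728? YES
  n = 39: C(39, 8) = 61523748; 61523748 < 134217728? YES
  n = 40: C(40, 8) = 76904685; 76904685 < 134217728? YES
  n = 41: C(41, 8) = 95548245; 95548245 < 134217728? YES
  n = 42: C(42, 8) = 118030185; 118030185 < 134217728? YES
  n = 43: C(43, 8) = 145008513; 145008513 < 134217728? NO
  n = 44: C(44, 8) = 177232627; 177232627 < 134217728? NO
  n = 45: C(45, 8) = 215553195; 215553195 < 134217728? NO
The largest n with C(n, 8) < 134217728 is n = 42 (where E[X] = 118030185/134217728 ≈ 0.8794). Hence R(8, 8) > 42, i.e. R(8, 8) ≥ 43.

Largest n = 42; hence R(8, 8) > 42.


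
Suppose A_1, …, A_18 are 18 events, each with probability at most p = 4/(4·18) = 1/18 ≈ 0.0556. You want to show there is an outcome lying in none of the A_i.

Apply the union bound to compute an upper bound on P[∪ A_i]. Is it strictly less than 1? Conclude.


Union bound: P[∪_{i=1}^{18} A_i] ≤ Σ_i P[A_i] ≤ 18·p = 18·(1/18) = 1.
Numerically: 1 ≈ 1.0000.
Is 1 < 1? NO.
Since the bound 1 is ≥ 1, the union bound is uninformative here; it does NOT by itself certify existence.

18·p = 1 ≈ 1.0000; existence NOT certified by the union bound.


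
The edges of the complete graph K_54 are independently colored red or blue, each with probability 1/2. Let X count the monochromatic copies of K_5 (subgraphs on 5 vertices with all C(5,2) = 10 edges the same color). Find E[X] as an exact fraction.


Let X = Σ_S X_S over the C(54, 5) = 3162510 subsets S of size 5, where X_S = 1 if the K_5 on S is monochromatic.
For a fixed S, the K_5 on S has C(5, 2) = 10 edges. P[all 10 edges red] = (1/2)^10, and likewise for blue, so P[monochromatic] = 2·(1/2)^10 = 2^{1 − 10} = 1/512.
By linearity of expectation: E[X] = C(54, 5) · 2^{1 − 10} = 3162510 · 1/512 = 1581255/256.
Numerically: E[X] ≈ 6176.777.

E[X] = C(54,5)·2^(1−C(5,2)) = 1581255/256 ≈ 6176.777.


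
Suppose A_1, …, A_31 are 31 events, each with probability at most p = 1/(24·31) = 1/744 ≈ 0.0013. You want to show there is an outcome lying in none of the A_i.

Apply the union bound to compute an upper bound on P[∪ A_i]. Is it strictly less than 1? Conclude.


Union bound: P[∪_{i=1}^{31} A_i] ≤ Σ_i P[A_i] ≤ 31·p = 31·(1/744) = 1/24.
Numerically: 1/24 ≈ 0.0417.
Is 1/24 < 1? YES.
Since P[∪ A_i] ≤ 1/24 < 1, the complement has P[∩ A_i^c] ≥ 1 − 1/24 = 23/24 > 0, so some outcome avoids every A_i.

31·p = 1/24 ≈ 0.0417; existence CERTIFIED by the union bound.


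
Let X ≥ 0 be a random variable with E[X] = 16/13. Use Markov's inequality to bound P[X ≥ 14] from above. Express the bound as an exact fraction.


μ = E[X] = 16/13, a = 14.
Markov: P[X ≥ 14] ≤ μ/a = (16/13)/14 = 8/91.
Numerically: ≈ 0.087912.
(Since a = 14 > μ = 1.230769, the bound 8/91 is < 1 and informative.)

P[X ≥ 14] ≤ 8/91 ≈ 0.087912.


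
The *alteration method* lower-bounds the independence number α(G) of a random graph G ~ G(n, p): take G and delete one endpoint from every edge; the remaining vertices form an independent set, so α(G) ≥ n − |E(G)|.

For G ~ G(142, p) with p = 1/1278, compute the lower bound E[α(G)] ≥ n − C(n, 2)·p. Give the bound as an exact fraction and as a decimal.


E[|E(G)|] = C(142, 2)·p = 10011 · (1/1278) = 47/6.
E[α(G)] ≥ n − E[|E(G)|] = 142 − 47/6 = 805/6.
Numerically: ≈ 134.16667.
(This is only a lower bound; the true E[α(G)] may be larger.)

E[α(G)] ≥ 805/6 ≈ 134.16667.


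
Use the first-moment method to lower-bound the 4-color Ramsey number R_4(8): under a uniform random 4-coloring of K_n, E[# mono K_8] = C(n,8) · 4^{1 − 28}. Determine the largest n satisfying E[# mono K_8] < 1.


We need C(n, 8) · 4^{1 − 28} < 1, i.e. C(n, 8) < 4^{28 − 1} = 18014398509481984.
Check values of n near the boundary:
  n = 402: C(402, 8) = 15770615726749950; 15770615726749950 < 18014398509481984? YES
  n = 403: C(403, 8) = 16090020602228430; 16090020602228430 < 18014398509481984? YES
  n = 404: C(404, 8) = 16415071523485570; 16415071523485570 < 18014398509481984? YES
  n = 405: C(405, 8) = 16745853821188050; 16745853821188050 < 18014398509481984? YES
  n = 406: C(406, 8) = 17082453897995850; 17082453897995850 < 18014398509481984? YES
  n = 407: C(407, 8) = 17424959239309050; 17424959239309050 < 18014398509481984? YES
  n = 408: C(408, 8) = 17773458424095231; 17773458424095231 < 18014398509481984? YES
  n = 409: C(409, 8) = 18128041135797879; 18128041135797879 < 18014398509481984? NO
The largest n with C(n, 8) < 18014398509481984 is n = 408 (where E[X] = 17773458424095231/18014398509481984 ≈ 0.9866251). Hence R_4(8) > 408, i.e. R_4(8) ≥ 409.

Largest n = 408; hence R_4(8) > 408.


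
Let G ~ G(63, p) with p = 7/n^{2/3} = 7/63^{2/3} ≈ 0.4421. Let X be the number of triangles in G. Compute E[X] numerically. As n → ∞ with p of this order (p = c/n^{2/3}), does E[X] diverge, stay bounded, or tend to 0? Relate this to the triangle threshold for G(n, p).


Number of potential triangles: C(63, 3) = 39711.
Each occurs with probability p³ ≈ (0.4421)³ ≈ 8.641975e-02.
By linearity: E[X] = C(63, 3)·p³ ≈ 39711 · 8.641975e-02 ≈ 3431.8148.
Since α = 2/3 < 1, p = c/n^{2/3} ≫ 1/n is above the triangle threshold p ~ 1/n. Asymptotically E[X] ~ (c³/6)·n^{3(1−α)} = (7³/6)·n^{1} → ∞; triangles are abundant w.h.p.

E[X] ≈ 3431.8148; in regime p = Θ(1/n^{2/3}) E[X] diverges (above the triangle threshold p ~ 1/n).


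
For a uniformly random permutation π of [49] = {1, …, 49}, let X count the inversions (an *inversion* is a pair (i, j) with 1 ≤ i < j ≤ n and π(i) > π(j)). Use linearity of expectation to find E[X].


Write X = Σ X_I over the C(49, 2) = 1176 pairs i < j, with X_I the indicator of one inversion.
There are 1176 indicators.
For each fixed pair i < j, the values π(i) and π(j) are two distinct elements of {1, …, 49} in uniformly random order; by symmetry P[π(i) > π(j)] = 1/2.
By linearity: E[X] = 1176 · (1/2) = C(49, 2) · (1/2) = 1176/2 = 588 ≈ 588.00000.

E[X] = 588 = 588.00000.


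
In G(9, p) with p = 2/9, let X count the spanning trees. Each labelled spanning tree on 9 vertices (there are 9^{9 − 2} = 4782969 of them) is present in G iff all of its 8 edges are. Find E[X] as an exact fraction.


K_9 has 9^{9 − 2} = 4782969 labelled spanning trees.
For each such spanning tree H, let X_H = 1 if all 8 edges of H are present in G. Then P[X_H = 1] = p^{8} = (2/9)^{8} = 256/43046721.
By linearity: E[X] = Σ_H E[X_H] = 4782969 · p^{8} = 4782969 · 256/43046721 = 256/9.
Numerically: E[X] ≈ 28.4444.

E[X] = 4782969 · (2/9)^{8} = 256/9 ≈ 28.4444.


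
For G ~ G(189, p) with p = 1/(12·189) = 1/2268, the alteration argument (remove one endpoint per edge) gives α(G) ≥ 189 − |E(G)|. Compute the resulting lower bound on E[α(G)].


E[|E(G)|] = C(189, 2)·p = 17766 · (1/2268) = 47/6.
E[α(G)] ≥ n − E[|E(G)|] = 189 − 47/6 = 1087/6.
Numerically: ≈ 181.166667.
(This is only a lower bound; the true E[α(G)] may be larger.)

E[α(G)] ≥ 1087/6 ≈ 181.166667.


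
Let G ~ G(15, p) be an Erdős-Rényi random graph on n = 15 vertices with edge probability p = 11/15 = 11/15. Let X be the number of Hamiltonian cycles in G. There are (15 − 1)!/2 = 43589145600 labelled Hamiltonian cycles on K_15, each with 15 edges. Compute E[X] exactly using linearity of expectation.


K_15 has (15 − 1)!/2 = 43589145600 labelled Hamiltonian cycles.
For each such Hamiltonian cycle H, let X_H = 1 if all 15 edges of H are present in G. Then P[X_H = 1] = p^{15} = (11/15)^{15} = 4177248169415651/437893890380859375.
By linearity: E[X] = Σ_H E[X_H] = 43589145600 · p^{15} = 43589145600 · 4177248169415651/437893890380859375 = 29972457393249757754368/72081298828125.
Numerically: E[X] ≈ 4.15815e+08.

E[X] = 43589145600 · (11/15)^{15} = 29972457393249757754368/72081298828125 ≈ 4.15815e+08.


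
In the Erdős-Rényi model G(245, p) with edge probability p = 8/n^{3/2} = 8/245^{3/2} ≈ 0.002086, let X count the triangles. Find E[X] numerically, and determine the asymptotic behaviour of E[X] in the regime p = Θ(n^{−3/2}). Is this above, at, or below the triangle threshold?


Number of potential triangles: C(245, 3) = 2421090.
Each occurs with probability p³ ≈ (0.002086)³ ≈ 9.078677e-09.
By linearity: E[X] = C(245, 3)·p³ ≈ 2421090 · 9.078677e-09 ≈ 0.0220.
Since α = 3/2 > 1, p = c/n^{3/2} = o(1/n) is below the triangle threshold p ~ 1/n. Asymptotically E[X] ~ (c³/6)·n^{3(1−α)} = (8³/6)·n^{-1.5} → 0, so by Markov's inequality G has no triangles w.h.p.

E[X] ≈ 0.0220; in regime p = Θ(1/n^{3/2}) E[X] tends to 0 (below the triangle threshold p ~ 1/n).


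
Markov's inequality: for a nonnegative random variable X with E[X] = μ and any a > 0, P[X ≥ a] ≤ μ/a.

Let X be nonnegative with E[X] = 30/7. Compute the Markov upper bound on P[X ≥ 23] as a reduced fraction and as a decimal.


μ = E[X] = 30/7, a = 23.
Markov: P[X ≥ 23] ≤ μ/a = (30/7)/23 = 30/161.
Numerically: ≈ 0.18634.
(Since a = 23 > μ = 4.28571, the bound 30/161 is < 1 and informative.)

P[X ≥ 23] ≤ 30/161 ≈ 0.18634.


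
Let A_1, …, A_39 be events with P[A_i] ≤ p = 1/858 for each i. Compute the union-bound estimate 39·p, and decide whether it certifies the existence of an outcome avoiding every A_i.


Union bound: P[∪_{i=1}^{39} A_i] ≤ Σ_i P[A_i] ≤ 39·p = 39·(1/858) = 1/22.
Numerically: 1/22 ≈ 0.045455.
Is 1/22 < 1? YES.
Since P[∪ A_i] ≤ 1/22 < 1, the complement has P[∩ A_i^c] ≥ 1 − 1/22 = 21/22 > 0, so some outcome avoids every A_i.

39·p = 1/22 ≈ 0.045455; existence CERTIFIED by the union bound.


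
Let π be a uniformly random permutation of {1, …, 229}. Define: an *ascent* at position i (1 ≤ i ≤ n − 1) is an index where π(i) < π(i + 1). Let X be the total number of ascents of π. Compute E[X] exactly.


Write X = Σ X_I over i = 1, …, 228, with X_I the indicator of one ascent.
There are 228 indicators.
For each fixed i, the pair (π(i), π(i+1)) is a uniformly random ordered pair of distinct values from {1, …, 229}; by symmetry P[π(i) < π(i+1)] = 1/2.
By linearity: E[X] = 228 · (1/2) = (229 − 1) · (1/2) = 114 ≈ 114.000000.

E[X] = 114 = 114.000000.


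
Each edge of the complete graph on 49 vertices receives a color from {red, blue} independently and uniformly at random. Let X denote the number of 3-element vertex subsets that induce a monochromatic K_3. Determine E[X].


Let X = Σ_S X_S over the C(49, 3) = 18424 subsets S of size 3, where X_S = 1 if the K_3 on S is monochromatic.
For a fixed S, the K_3 on S has C(3, 2) = 3 edges. P[all 3 edges red] = (1/2)^3, and likewise for blue, so P[monochromatic] = 2·(1/2)^3 = 2^{1 − 3} = 1/4.
By linearity of expectation: E[X] = C(49, 3) · 2^{1 − 3} = 18424 · 1/4 = 4606.
Numerically: E[X] ≈ 4606.000.

E[X] = C(49,3)·2^(1−C(3,2)) = 4606 ≈ 4606.000.


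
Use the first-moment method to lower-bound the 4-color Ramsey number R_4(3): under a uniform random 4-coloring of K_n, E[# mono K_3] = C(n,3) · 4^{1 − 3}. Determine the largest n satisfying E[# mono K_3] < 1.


We need C(n, 3) · 4^{1 − 3} < 1, i.e. C(n, 3) < 4^{3 − 1} = 16.
Check values of n near the boundary:
  n = 3: C(3, 3) = 1; 1 < 16? YES
  n = 4: C(4, 3) = 4; 4 < 16? YES
  n = 5: C(5, 3) = 10; 10 < 16? YES
  n = 6: C(6, 3) = 20; 20 < 16? NO
The largest n with C(n, 3) < 16 is n = 5 (where E[X] = 5/8 ≈ 0.6250000). Hence R_4(3) > 5, i.e. R_4(3) ≥ 6.

Largest n = 5; hence R_4(3) > 5.


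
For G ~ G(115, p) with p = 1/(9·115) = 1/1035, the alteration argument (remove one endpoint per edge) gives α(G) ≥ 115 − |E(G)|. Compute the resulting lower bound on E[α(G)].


E[|E(G)|] = C(115, 2)·p = 6555 · (1/1035) = 19/3.
E[α(G)] ≥ n − E[|E(G)|] = 115 − 19/3 = 326/3.
Numerically: ≈ 108.667.
(This is only a lower bound; the true E[α(G)] may be larger.)

E[α(G)] ≥ 326/3 ≈ 108.667.


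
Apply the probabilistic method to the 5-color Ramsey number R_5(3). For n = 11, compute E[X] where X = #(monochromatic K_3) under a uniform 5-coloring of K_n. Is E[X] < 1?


E[X] = C(11, 3) · 5^{1 − 3} = 165 · 5^{−2} = 165/25.
As a reduced fraction: E[X] = 33/5 ≈ 6.600000.
Is E[X] < 1? NO.
Since E[X] ≥ 1, the first-moment bound is inconclusive at n = 11; it does NOT by itself certify R_5(3) > 11.

E[X] = 33/5 ≈ 6.600000; E[X] ≥ 1; first-moment method inconclusive here.


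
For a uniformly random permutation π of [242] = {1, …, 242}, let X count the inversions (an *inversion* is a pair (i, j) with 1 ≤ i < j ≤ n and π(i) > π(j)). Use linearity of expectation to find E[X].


Write X = Σ X_I over the C(242, 2) = 29161 pairs i < j, with X_I the indicator of one inversion.
There are 29161 indicators.
For each fixed pair i < j, the values π(i) and π(j) are two distinct elements of {1, …, 242} in uniformly random order; by symmetry P[π(i) > π(j)] = 1/2.
By linearity: E[X] = 29161 · (1/2) = C(242, 2) · (1/2) = 29161/2 = 29161/2 ≈ 14580.500.

E[X] = 29161/2 = 14580.500.


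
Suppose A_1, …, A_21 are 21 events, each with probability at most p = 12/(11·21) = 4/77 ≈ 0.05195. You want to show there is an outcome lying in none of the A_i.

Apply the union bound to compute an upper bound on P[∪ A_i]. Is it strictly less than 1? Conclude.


Union bound: P[∪_{i=1}^{21} A_i] ≤ Σ_i P[A_i] ≤ 21·p = 21·(4/77) = 12/11.
Numerically: 12/11 ≈ 1.09091.
Is 12/11 < 1? NO.
Since the bound 12/11 is ≥ 1, the union bound is uninformative here; it does NOT by itself certify existence.

21·p = 12/11 ≈ 1.09091; existence NOT certified by the union bound.


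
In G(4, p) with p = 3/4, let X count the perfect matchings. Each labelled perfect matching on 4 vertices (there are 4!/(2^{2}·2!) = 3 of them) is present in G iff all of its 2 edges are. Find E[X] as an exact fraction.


K_4 has 4!/(2^{2}·2!) = 3 labelled perfect matchings.
For each such perfect matching H, let X_H = 1 if all 2 edges of H are present in G. Then P[X_H = 1] = p^{2} = (3/4)^{2} = 9/16.
By linearity: E[X] = Σ_H E[X_H] = 3 · p^{2} = 3 · 9/16 = 27/16.
Numerically: E[X] ≈ 1.6875.

E[X] = 3 · (3/4)^{2} = 27/16 ≈ 1.6875.


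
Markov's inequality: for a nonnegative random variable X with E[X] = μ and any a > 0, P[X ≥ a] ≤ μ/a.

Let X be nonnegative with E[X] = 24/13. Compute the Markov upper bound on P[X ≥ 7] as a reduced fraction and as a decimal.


μ = E[X] = 24/13, a = 7.
Markov: P[X ≥ 7] ≤ μ/a = (24/13)/7 = 24/91.
Numerically: ≈ 0.264.
(Since a = 7 > μ = 1.846, the bound 24/91 is < 1 and informative.)

P[X ≥ 7] ≤ 24/91 ≈ 0.264.


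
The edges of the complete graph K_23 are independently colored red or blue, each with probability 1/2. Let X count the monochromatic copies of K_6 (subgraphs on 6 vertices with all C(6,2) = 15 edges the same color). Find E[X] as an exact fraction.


Let X = Σ_S X_S over the C(23, 6) = 100947 subsets S of size 6, where X_S = 1 if the K_6 on S is monochromatic.
For a fixed S, the K_6 on S has C(6, 2) = 15 edges. P[all 15 edges red] = (1/2)^15, and likewise for blue, so P[monochromatic] = 2·(1/2)^15 = 2^{1 − 15} = 1/16384.
By linearity of expectation: E[X] = C(23, 6) · 2^{1 − 15} = 100947 · 1/16384 = 100947/16384.
Numerically: E[X] ≈ 6.16132.

E[X] = C(23,6)·2^(1−C(6,2)) = 100947/16384 ≈ 6.16132.


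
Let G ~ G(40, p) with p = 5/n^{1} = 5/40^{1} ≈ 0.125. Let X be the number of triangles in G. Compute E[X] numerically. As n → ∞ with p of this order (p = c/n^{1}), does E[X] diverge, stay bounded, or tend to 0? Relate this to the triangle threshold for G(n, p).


Number of potential triangles: C(40, 3) = 9880.
Each occurs with probability p³ ≈ (0.125)³ ≈ 1.953125e-03.
By linearity: E[X] = C(40, 3)·p³ ≈ 9880 · 1.953125e-03 ≈ 19.2969.
Here α = 1, so p = 5/n is exactly at the triangle threshold p ~ 1/n. Asymptotically E[X] → c³/6 = 5³/6 = 125/6 ≈ 20.8333, a bounded constant. In this regime the triangle count is asymptotically Poisson(c³/6).

E[X] ≈ 19.2969; in regime p = Θ(1/n^{1}) E[X] stays bounded (at the triangle threshold p ~ 1/n).


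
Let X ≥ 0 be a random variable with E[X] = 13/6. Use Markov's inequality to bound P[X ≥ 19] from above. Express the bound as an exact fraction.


μ = E[X] = 13/6, a = 19.
Markov: P[X ≥ 19] ≤ μ/a = (13/6)/19 = 13/114.
Numerically: ≈ 0.11404.
(Since a = 19 > μ = 2.16667, the bound 13/114 is < 1 and informative.)

P[X ≥ 19] ≤ 13/114 ≈ 0.11404.


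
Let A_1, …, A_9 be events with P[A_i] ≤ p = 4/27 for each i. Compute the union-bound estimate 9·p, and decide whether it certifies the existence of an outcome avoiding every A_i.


Union bound: P[∪_{i=1}^{9} A_i] ≤ Σ_i P[A_i] ≤ 9·p = 9·(4/27) = 4/3.
Numerically: 4/3 ≈ 1.333.
Is 4/3 < 1? NO.
Since the bound 4/3 is ≥ 1, the union bound is uninformative here; it does NOT by itself certify existence.

9·p = 4/3 ≈ 1.333; existence NOT certified by the union bound.


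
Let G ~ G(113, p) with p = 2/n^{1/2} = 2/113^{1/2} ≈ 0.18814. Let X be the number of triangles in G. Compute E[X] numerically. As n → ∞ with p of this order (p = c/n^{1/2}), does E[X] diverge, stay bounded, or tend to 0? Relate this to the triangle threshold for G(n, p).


Number of potential triangles: C(113, 3) = 234136.
Each occurs with probability p³ ≈ (0.18814)³ ≈ 6.6599707e-03.
By linearity: E[X] = C(113, 3)·p³ ≈ 234136 · 6.6599707e-03 ≈ 1559.33891.
Since α = 1/2 < 1, p = c/n^{1/2} ≫ 1/n is above the triangle threshold p ~ 1/n. Asymptotically E[X] ~ (c³/6)·n^{3(1−α)} = (2³/6)·n^{1.5} → ∞; triangles are abundant w.h.p.

E[X] ≈ 1559.33891; in regime p = Θ(1/n^{1/2}) E[X] diverges (above the triangle threshold p ~ 1/n).


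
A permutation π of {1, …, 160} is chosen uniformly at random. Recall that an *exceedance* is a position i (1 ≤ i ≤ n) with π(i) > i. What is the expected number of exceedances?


Write X = Σ_{i=1}^{160} X_i, where X_i = 1_{π(i) > i}.
For each fixed i, π(i) is uniform over {1, …, 160} (marginal of a uniform permutation), so P[π(i) > i] = (n − i)/n. Summing: Σ_{i=1}^{160} (n − i)/n = (0 + 1 + … + 159)/160 = 160(160 − 1)/(2·160) = (160 − 1)/2.
Hence E[X] = Σ_{i=1}^{160} (160 − i)/160 = 159/2 ≈ 79.500.

E[X] = 159/2 = 79.500.


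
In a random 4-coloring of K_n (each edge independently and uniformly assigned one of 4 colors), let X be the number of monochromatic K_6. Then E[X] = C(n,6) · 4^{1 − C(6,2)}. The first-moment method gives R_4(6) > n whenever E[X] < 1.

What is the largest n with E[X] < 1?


We need C(n, 6) · 4^{1 − 15} < 1, i.e. C(n, 6) < 4^{15 − 1} = 268435456.
Check values of n near the boundary:
  n = 72: C(72, 6) = 156238908; 156238908 < 268435456? YES
  n = 73: C(73, 6) = 170230452; 170230452 < 268435456? YES
  n = 74: C(74, 6) = 185250786; 185250786 < 268435456? YES
  n = 75: C(75, 6) = 201359550; 201359550 < 268435456? YES
  n = 76: C(76, 6) = 218618940; 218618940 < 268435456? YES
  n = 77: C(77, 6) = 237093780; 237093780 < 268435456? YES
  n = 78: C(78, 6) = 256851595; 256851595 < 268435456? YES
  n = 79: C(79, 6) = 277962685; 277962685 < 268435456? NO
The largest n with C(n, 6) < 268435456 is n = 78 (where E[X] = 256851595/268435456 ≈ 0.956847). Hence R_4(6) > 78, i.e. R_4(6) ≥ 79.

Largest n = 78; hence R_4(6) > 78.


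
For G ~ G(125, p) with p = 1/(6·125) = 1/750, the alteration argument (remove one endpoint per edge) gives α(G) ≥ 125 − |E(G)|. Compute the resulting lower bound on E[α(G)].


E[|E(G)|] = C(125, 2)·p = 7750 · (1/750) = 31/3.
E[α(G)] ≥ n − E[|E(G)|] = 125 − 31/3 = 344/3.
Numerically: ≈ 114.66667.
(This is only a lower bound; the true E[α(G)] may be larger.)

E[α(G)] ≥ 344/3 ≈ 114.66667.


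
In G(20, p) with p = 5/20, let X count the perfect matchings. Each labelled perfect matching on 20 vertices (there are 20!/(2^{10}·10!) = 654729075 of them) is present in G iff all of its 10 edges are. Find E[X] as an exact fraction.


K_20 has 20!/(2^{10}·10!) = 654729075 labelled perfect matchings.
For each such perfect matching H, let X_H = 1 if all 10 edges of H are present in G. Then P[X_H = 1] = p^{10} = (1/4)^{10} = 1/1048576.
By linearity: E[X] = Σ_H E[X_H] = 654729075 · p^{10} = 654729075 · 1/1048576 = 654729075/1048576.
Numerically: E[X] ≈ 624.4.

E[X] = 654729075 · (1/4)^{10} = 654729075/1048576 ≈ 624.4.


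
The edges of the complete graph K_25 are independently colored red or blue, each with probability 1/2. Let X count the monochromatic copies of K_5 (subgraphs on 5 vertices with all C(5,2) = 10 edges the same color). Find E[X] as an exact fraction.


Let X = Σ_S X_S over the C(25, 5) = 53130 subsets S of size 5, where X_S = 1 if the K_5 on S is monochromatic.
For a fixed S, the K_5 on S has C(5, 2) = 10 edges. P[all 10 edges red] = (1/2)^10, and likewise for blue, so P[monochromatic] = 2·(1/2)^10 = 2^{1 − 10} = 1/512.
Summing: E[X] = C(25, 5) · 2^{1 − 10} = 53130 · 1/512 = 26565/256.
Numerically: E[X] ≈ 103.769531.

E[X] = C(25,5)·2^(1−C(5,2)) = 26565/256 ≈ 103.769531.


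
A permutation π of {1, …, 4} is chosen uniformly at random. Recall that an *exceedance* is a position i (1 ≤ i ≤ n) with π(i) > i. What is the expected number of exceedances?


Write X = Σ_{i=1}^{4} X_i, where X_i = 1_{π(i) > i}.
For each fixed i, π(i) is uniform over {1, …, 4} (marginal of a uniform permutation), so P[π(i) > i] = (n − i)/n. Summing: Σ_{i=1}^{4} (n − i)/n = (0 + 1 + … + 3)/4 = 4(4 − 1)/(2·4) = (4 − 1)/2.
Hence E[X] = Σ_{i=1}^{4} (4 − i)/4 = 3/2 ≈ 1.50000.

E[X] = 3/2 = 1.50000.


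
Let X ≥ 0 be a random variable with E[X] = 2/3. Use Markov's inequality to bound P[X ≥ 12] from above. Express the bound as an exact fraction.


μ = E[X] = 2/3, a = 12.
Markov: P[X ≥ 12] ≤ μ/a = (2/3)/12 = 1/18.
Numerically: ≈ 0.0556.
(Since a = 12 > μ = 0.6667, the bound 1/18 is < 1 and informative.)

P[X ≥ 12] ≤ 1/18 ≈ 0.0556.


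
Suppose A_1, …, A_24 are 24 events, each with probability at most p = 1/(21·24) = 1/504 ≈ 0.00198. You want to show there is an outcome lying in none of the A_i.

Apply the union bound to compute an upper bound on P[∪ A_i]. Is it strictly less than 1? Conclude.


Union bound: P[∪_{i=1}^{24} A_i] ≤ Σ_i P[A_i] ≤ 24·p = 24·(1/504) = 1/21.
Numerically: 1/21 ≈ 0.04762.
Is 1/21 < 1? YES.
Since P[∪ A_i] ≤ 1/21 < 1, the complement has P[∩ A_i^c] ≥ 1 − 1/21 = 20/21 > 0, so some outcome avoids every A_i.

24·p = 1/21 ≈ 0.04762; existence CERTIFIED by the union bound.


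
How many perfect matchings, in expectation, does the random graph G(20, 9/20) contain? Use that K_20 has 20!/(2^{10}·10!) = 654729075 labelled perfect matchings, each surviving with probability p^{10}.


K_20 has 20!/(2^{10}·10!) = 654729075 labelled perfect matchings.
For each such perfect matching H, let X_H = 1 if all 10 edges of H are present in G. Then P[X_H = 1] = p^{10} = (9/20)^{10} = 3486784401/10240000000000.
By linearity: E[X] = Σ_H E[X_H] = 654729075 · p^{10} = 654729075 · 3486784401/10240000000000 = 91315965023646363/409600000000.
Numerically: E[X] ≈ 222939.

E[X] = 654729075 · (9/20)^{10} = 91315965023646363/409600000000 ≈ 222939.


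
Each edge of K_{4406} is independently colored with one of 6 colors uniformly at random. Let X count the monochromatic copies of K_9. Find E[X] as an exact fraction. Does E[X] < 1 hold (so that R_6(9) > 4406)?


E[X] = C(4406, 9) · 6^{1 − 36} = 1710356485221788389505285700 · 6^{−35} = 1710356485221788389505285700/1719070799748422591028658176.
As a reduced fraction: E[X] = 142529707101815699125440475/143255899979035215919054848 ≈ 0.99493.
Is E[X] < 1? YES.
Since E[X] < 1, there exists a 6-coloring of K_{4406} with no monochromatic K_9; hence R_6(9) > 4406.

E[X] = 142529707101815699125440475/143255899979035215919054848 ≈ 0.99493; E[X] < 1, so R_6(9) > 4406.


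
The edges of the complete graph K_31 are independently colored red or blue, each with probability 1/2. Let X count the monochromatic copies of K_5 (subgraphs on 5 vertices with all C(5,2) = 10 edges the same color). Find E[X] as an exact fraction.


Let X = Σ_S X_S over the C(31, 5) = 169911 subsets S of size 5, where X_S = 1 if the K_5 on S is monochromatic.
For a fixed S, the K_5 on S has C(5, 2) = 10 edges. P[all 10 edges red] = (1/2)^10, and likewise for blue, so P[monochromatic] = 2·(1/2)^10 = 2^{1 − 10} = 1/512.
By linearity of expectation: E[X] = C(31, 5) · 2^{1 − 10} = 169911 · 1/512 = 169911/512.
Numerically: E[X] ≈ 331.857422.

E[X] = C(31,5)·2^(1−C(5,2)) = 169911/512 ≈ 331.857422.


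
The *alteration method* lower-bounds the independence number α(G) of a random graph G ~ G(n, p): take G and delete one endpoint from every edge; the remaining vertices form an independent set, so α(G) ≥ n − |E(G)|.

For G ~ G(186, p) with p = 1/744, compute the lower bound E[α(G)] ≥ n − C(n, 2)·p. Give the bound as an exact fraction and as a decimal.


E[|E(G)|] = C(186, 2)·p = 17205 · (1/744) = 185/8.
E[α(G)] ≥ n − E[|E(G)|] = 186 − 185/8 = 1303/8.
Numerically: ≈ 162.875.
(This is only a lower bound; the true E[α(G)] may be larger.)

E[α(G)] ≥ 1303/8 ≈ 162.875.


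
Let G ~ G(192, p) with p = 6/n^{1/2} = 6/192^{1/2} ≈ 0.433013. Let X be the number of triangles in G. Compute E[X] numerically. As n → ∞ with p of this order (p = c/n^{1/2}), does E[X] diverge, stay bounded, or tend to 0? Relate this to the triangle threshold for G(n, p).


Number of potential triangles: C(192, 3) = 1161280.
Each occurs with probability p³ ≈ (0.433013)³ ≈ 8.11898816e-02.
By linearity: E[X] = C(192, 3)·p³ ≈ 1161280 · 8.11898816e-02 ≈ 94284.185710.
Since α = 1/2 < 1, p = c/n^{1/2} ≫ 1/n is above the triangle threshold p ~ 1/n. Asymptotically E[X] ~ (c³/6)·n^{3(1−α)} = (6³/6)·n^{1.5} → ∞; triangles are abundant w.h.p.

E[X] ≈ 94284.185710; in regime p = Θ(1/n^{1/2}) E[X] diverges (above the triangle threshold p ~ 1/n).


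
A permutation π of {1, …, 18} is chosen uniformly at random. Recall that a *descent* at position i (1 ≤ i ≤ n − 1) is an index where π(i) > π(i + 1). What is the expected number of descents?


Write X = Σ X_I over i = 1, …, 17, with X_I the indicator of one descent.
There are 17 indicators.
For each fixed i, the pair (π(i), π(i+1)) is a uniformly random ordered pair of distinct values from {1, …, 18}; by symmetry P[π(i) > π(i+1)] = 1/2.
By linearity: E[X] = 17 · (1/2) = (18 − 1) · (1/2) = 17/2 ≈ 8.5000.

E[X] = 17/2 = 8.5000.


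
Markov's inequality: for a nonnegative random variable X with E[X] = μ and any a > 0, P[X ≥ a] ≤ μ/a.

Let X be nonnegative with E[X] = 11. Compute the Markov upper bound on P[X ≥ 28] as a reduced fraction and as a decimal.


μ = E[X] = 11, a = 28.
Markov: P[X ≥ 28] ≤ μ/a = (11)/28 = 11/28.
Numerically: ≈ 0.393.
(Since a = 28 > μ = 11.000, the bound 11/28 is < 1 and informative.)

P[X ≥ 28] ≤ 11/28 ≈ 0.393.


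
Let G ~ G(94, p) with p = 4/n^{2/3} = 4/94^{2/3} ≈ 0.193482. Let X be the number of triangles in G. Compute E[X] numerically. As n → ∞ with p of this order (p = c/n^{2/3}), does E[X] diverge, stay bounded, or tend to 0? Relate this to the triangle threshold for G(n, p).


Number of potential triangles: C(94, 3) = 134044.
Each occurs with probability p³ ≈ (0.193482)³ ≈ 7.24309642e-03.
By linearity: E[X] = C(94, 3)·p³ ≈ 134044 · 7.24309642e-03 ≈ 970.893617.
Since α = 2/3 < 1, p = c/n^{2/3} ≫ 1/n is above the triangle threshold p ~ 1/n. Asymptotically E[X] ~ (c³/6)·n^{3(1−α)} = (4³/6)·n^{1} → ∞; triangles are abundant w.h.p.

E[X] ≈ 970.893617; in regime p = Θ(1/n^{2/3}) E[X] diverges (above the triangle threshold p ~ 1/n).


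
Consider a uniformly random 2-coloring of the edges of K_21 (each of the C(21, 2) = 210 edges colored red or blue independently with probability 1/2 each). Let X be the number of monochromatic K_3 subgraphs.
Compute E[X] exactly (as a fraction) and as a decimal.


Let X = Σ_S X_S over the C(21, 3) = 1330 subsets S of size 3, where X_S = 1 if the K_3 on S is monochromatic.
For a fixed S, the K_3 on S has C(3, 2) = 3 edges. P[all 3 edges red] = (1/2)^3, and likewise for blue, so P[monochromatic] = 2·(1/2)^3 = 2^{1 − 3} = 1/4.
By linearity of expectation: E[X] = C(21, 3) · 2^{1 − 3} = 1330 · 1/4 = 665/2.
Numerically: E[X] ≈ 332.500.

E[X] = C(21,3)·2^(1−C(3,2)) = 665/2 ≈ 332.500.


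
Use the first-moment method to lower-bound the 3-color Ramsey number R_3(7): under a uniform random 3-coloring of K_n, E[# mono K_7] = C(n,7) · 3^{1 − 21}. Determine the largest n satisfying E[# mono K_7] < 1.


We need C(n, 7) · 3^{1 − 21} < 1, i.e. C(n, 7) < 3^{21 − 1} = 3486784401.
Check values of n near the boundary:
  n = 77: C(77, 7) = 2404808340; 2404808340 < 3486784401? YES
  n = 78: C(78, 7) = 2641902120; 2641902120 < 3486784401? YES
  n = 79: C(79, 7) = 2898753715; 2898753715 < 3486784401? YES
  n = 80: C(80, 7) = 3176716400; 3176716400 < 3486784401? YES
  n = 81: C(81, 7) = 3477216600; 3477216600 < 3486784401? YES
  n = 82: C(82, 7) = 3801756816; 3801756816 < 3486784401? NO
The largest n with C(n, 7) < 3486784401 is n = 81 (where E[X] = 42928600/43046721 ≈ 0.9972560). Hence R_3(7) > 81, i.e. R_3(7) ≥ 82.

Largest n = 81; hence R_3(7) > 81.


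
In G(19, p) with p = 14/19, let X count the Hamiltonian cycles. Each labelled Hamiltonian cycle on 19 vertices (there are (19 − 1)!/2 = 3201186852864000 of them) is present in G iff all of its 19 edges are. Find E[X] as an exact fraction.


K_19 has (19 − 1)!/2 = 3201186852864000 labelled Hamiltonian cycles.
For each such Hamiltonian cycle H, let X_H = 1 if all 19 edges of H are present in G. Then P[X_H = 1] = p^{19} = (14/19)^{19} = 5976303958948914397184/1978419655660313589123979.
By linearity: E[X] = Σ_H E[X_H] = 3201186852864000 · p^{19} = 3201186852864000 · 5976303958948914397184/1978419655660313589123979 = 19131265662106339128470788663934976000/1978419655660313589123979.
Numerically: E[X] ≈ 9.67e+12.

E[X] = 3201186852864000 · (14/19)^{19} = 19131265662106339128470788663934976000/1978419655660313589123979 ≈ 9.67e+12.


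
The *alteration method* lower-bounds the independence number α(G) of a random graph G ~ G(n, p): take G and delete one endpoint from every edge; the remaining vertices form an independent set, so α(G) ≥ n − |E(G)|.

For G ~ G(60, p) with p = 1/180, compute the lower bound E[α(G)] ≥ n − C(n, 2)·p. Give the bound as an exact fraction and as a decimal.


E[|E(G)|] = C(60, 2)·p = 1770 · (1/180) = 59/6.
E[α(G)] ≥ n − E[|E(G)|] = 60 − 59/6 = 301/6.
Numerically: ≈ 50.1667.
(This is only a lower bound; the true E[α(G)] may be larger.)

E[α(G)] ≥ 301/6 ≈ 50.1667.


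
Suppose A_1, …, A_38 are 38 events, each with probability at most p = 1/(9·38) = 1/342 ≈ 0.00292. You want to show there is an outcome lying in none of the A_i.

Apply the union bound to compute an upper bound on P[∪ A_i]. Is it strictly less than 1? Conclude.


Union bound: P[∪_{i=1}^{38} A_i] ≤ Σ_i P[A_i] ≤ 38·p = 38·(1/342) = 1/9.
Numerically: 1/9 ≈ 0.11111.
Is 1/9 < 1? YES.
Since P[∪ A_i] ≤ 1/9 < 1, the complement has P[∩ A_i^c] ≥ 1 − 1/9 = 8/9 > 0, so some outcome avoids every A_i.

38·p = 1/9 ≈ 0.11111; existence CERTIFIED by the union bound.


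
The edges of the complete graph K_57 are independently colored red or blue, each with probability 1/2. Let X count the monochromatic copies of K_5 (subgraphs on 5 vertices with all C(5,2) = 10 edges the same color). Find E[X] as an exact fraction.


Let X = Σ_S X_S over the C(57, 5) = 4187106 subsets S of size 5, where X_S = 1 if the K_5 on S is monochromatic.
For a fixed S, the K_5 on S has C(5, 2) = 10 edges. P[all 10 edges red] = (1/2)^10, and likewise for blue, so P[monochromatic] = 2·(1/2)^10 = 2^{1 − 10} = 1/512.
Summing: E[X] = C(57, 5) · 2^{1 − 10} = 4187106 · 1/512 = 2093553/256.
Numerically: E[X] ≈ 8177.94141.

E[X] = C(57,5)·2^(1−C(5,2)) = 2093553/256 ≈ 8177.94141.


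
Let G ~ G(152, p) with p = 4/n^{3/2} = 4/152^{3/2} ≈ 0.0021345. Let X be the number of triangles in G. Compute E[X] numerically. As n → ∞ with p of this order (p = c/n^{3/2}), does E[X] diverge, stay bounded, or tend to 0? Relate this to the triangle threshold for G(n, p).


Number of potential triangles: C(152, 3) = 573800.
Each occurs with probability p³ ≈ (0.0021345)³ ≈ 9.7248705e-09.
By linearity: E[X] = C(152, 3)·p³ ≈ 573800 · 9.7248705e-09 ≈ 0.00558.
Since α = 3/2 > 1, p = c/n^{3/2} = o(1/n) is below the triangle threshold p ~ 1/n. Asymptotically E[X] ~ (c³/6)·n^{3(1−α)} = (4³/6)·n^{-1.5} → 0, so by Markov's inequality G has no triangles w.h.p.

E[X] ≈ 0.00558; in regime p = Θ(1/n^{3/2}) E[X] tends to 0 (below the triangle threshold p ~ 1/n).


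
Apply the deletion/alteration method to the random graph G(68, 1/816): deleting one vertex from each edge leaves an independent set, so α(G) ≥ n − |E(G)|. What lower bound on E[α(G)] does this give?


E[|E(G)|] = C(68, 2)·p = 2278 · (1/816) = 67/24.
E[α(G)] ≥ n − E[|E(G)|] = 68 − 67/24 = 1565/24.
Numerically: ≈ 65.2083.
(This is only a lower bound; the true E[α(G)] may be larger.)

E[α(G)] ≥ 1565/24 ≈ 65.2083.
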